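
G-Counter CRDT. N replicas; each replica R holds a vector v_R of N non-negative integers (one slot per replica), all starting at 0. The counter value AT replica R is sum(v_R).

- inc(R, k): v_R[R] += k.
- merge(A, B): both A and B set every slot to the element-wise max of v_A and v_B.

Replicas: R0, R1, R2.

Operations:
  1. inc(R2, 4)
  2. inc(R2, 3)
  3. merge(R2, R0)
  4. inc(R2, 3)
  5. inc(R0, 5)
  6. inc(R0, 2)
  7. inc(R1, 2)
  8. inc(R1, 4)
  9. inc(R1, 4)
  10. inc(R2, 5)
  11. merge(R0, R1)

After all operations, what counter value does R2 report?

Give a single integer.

Answer: 15

Derivation:
Op 1: inc R2 by 4 -> R2=(0,0,4) value=4
Op 2: inc R2 by 3 -> R2=(0,0,7) value=7
Op 3: merge R2<->R0 -> R2=(0,0,7) R0=(0,0,7)
Op 4: inc R2 by 3 -> R2=(0,0,10) value=10
Op 5: inc R0 by 5 -> R0=(5,0,7) value=12
Op 6: inc R0 by 2 -> R0=(7,0,7) value=14
Op 7: inc R1 by 2 -> R1=(0,2,0) value=2
Op 8: inc R1 by 4 -> R1=(0,6,0) value=6
Op 9: inc R1 by 4 -> R1=(0,10,0) value=10
Op 10: inc R2 by 5 -> R2=(0,0,15) value=15
Op 11: merge R0<->R1 -> R0=(7,10,7) R1=(7,10,7)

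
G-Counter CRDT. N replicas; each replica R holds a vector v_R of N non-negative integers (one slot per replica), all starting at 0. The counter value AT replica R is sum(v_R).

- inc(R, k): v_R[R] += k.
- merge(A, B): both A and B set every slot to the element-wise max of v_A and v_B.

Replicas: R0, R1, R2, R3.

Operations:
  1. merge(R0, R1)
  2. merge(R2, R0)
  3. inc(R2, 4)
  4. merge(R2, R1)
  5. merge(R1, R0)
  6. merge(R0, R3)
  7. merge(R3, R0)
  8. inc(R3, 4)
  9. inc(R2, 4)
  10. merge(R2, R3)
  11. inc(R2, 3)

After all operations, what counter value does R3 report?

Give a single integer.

Answer: 12

Derivation:
Op 1: merge R0<->R1 -> R0=(0,0,0,0) R1=(0,0,0,0)
Op 2: merge R2<->R0 -> R2=(0,0,0,0) R0=(0,0,0,0)
Op 3: inc R2 by 4 -> R2=(0,0,4,0) value=4
Op 4: merge R2<->R1 -> R2=(0,0,4,0) R1=(0,0,4,0)
Op 5: merge R1<->R0 -> R1=(0,0,4,0) R0=(0,0,4,0)
Op 6: merge R0<->R3 -> R0=(0,0,4,0) R3=(0,0,4,0)
Op 7: merge R3<->R0 -> R3=(0,0,4,0) R0=(0,0,4,0)
Op 8: inc R3 by 4 -> R3=(0,0,4,4) value=8
Op 9: inc R2 by 4 -> R2=(0,0,8,0) value=8
Op 10: merge R2<->R3 -> R2=(0,0,8,4) R3=(0,0,8,4)
Op 11: inc R2 by 3 -> R2=(0,0,11,4) value=15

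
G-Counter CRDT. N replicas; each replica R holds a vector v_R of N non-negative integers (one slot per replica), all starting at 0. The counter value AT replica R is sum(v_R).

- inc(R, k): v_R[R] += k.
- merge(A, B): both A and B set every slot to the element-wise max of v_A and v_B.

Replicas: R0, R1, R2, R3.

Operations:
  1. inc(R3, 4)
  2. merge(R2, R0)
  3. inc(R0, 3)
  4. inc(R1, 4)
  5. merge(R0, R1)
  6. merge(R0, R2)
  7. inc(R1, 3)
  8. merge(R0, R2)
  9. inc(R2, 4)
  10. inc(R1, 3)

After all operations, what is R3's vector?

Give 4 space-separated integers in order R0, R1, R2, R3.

Op 1: inc R3 by 4 -> R3=(0,0,0,4) value=4
Op 2: merge R2<->R0 -> R2=(0,0,0,0) R0=(0,0,0,0)
Op 3: inc R0 by 3 -> R0=(3,0,0,0) value=3
Op 4: inc R1 by 4 -> R1=(0,4,0,0) value=4
Op 5: merge R0<->R1 -> R0=(3,4,0,0) R1=(3,4,0,0)
Op 6: merge R0<->R2 -> R0=(3,4,0,0) R2=(3,4,0,0)
Op 7: inc R1 by 3 -> R1=(3,7,0,0) value=10
Op 8: merge R0<->R2 -> R0=(3,4,0,0) R2=(3,4,0,0)
Op 9: inc R2 by 4 -> R2=(3,4,4,0) value=11
Op 10: inc R1 by 3 -> R1=(3,10,0,0) value=13

Answer: 0 0 0 4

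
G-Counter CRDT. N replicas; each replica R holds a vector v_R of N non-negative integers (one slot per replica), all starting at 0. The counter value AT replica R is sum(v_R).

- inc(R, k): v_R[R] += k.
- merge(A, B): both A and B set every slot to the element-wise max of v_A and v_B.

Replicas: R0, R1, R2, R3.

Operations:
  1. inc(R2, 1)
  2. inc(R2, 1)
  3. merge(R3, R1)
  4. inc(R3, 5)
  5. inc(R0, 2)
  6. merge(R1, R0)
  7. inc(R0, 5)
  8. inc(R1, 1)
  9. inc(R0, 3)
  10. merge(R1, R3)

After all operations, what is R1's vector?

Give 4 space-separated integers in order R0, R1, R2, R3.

Answer: 2 1 0 5

Derivation:
Op 1: inc R2 by 1 -> R2=(0,0,1,0) value=1
Op 2: inc R2 by 1 -> R2=(0,0,2,0) value=2
Op 3: merge R3<->R1 -> R3=(0,0,0,0) R1=(0,0,0,0)
Op 4: inc R3 by 5 -> R3=(0,0,0,5) value=5
Op 5: inc R0 by 2 -> R0=(2,0,0,0) value=2
Op 6: merge R1<->R0 -> R1=(2,0,0,0) R0=(2,0,0,0)
Op 7: inc R0 by 5 -> R0=(7,0,0,0) value=7
Op 8: inc R1 by 1 -> R1=(2,1,0,0) value=3
Op 9: inc R0 by 3 -> R0=(10,0,0,0) value=10
Op 10: merge R1<->R3 -> R1=(2,1,0,5) R3=(2,1,0,5)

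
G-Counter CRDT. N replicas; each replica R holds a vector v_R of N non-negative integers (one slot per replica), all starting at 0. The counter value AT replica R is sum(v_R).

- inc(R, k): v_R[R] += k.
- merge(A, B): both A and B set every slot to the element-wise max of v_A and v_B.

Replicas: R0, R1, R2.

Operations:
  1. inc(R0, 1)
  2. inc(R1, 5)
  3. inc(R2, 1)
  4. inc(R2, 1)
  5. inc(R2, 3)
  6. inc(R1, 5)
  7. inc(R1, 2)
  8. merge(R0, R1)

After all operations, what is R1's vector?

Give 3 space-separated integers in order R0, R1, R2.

Answer: 1 12 0

Derivation:
Op 1: inc R0 by 1 -> R0=(1,0,0) value=1
Op 2: inc R1 by 5 -> R1=(0,5,0) value=5
Op 3: inc R2 by 1 -> R2=(0,0,1) value=1
Op 4: inc R2 by 1 -> R2=(0,0,2) value=2
Op 5: inc R2 by 3 -> R2=(0,0,5) value=5
Op 6: inc R1 by 5 -> R1=(0,10,0) value=10
Op 7: inc R1 by 2 -> R1=(0,12,0) value=12
Op 8: merge R0<->R1 -> R0=(1,12,0) R1=(1,12,0)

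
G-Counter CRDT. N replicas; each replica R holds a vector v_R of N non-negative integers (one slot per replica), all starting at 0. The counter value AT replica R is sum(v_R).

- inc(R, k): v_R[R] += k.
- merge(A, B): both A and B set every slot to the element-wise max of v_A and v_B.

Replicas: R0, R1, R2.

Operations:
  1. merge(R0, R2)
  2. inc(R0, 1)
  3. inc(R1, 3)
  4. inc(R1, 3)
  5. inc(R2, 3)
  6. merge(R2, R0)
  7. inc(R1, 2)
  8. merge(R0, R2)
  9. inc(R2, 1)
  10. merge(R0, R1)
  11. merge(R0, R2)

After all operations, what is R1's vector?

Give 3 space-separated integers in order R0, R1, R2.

Answer: 1 8 3

Derivation:
Op 1: merge R0<->R2 -> R0=(0,0,0) R2=(0,0,0)
Op 2: inc R0 by 1 -> R0=(1,0,0) value=1
Op 3: inc R1 by 3 -> R1=(0,3,0) value=3
Op 4: inc R1 by 3 -> R1=(0,6,0) value=6
Op 5: inc R2 by 3 -> R2=(0,0,3) value=3
Op 6: merge R2<->R0 -> R2=(1,0,3) R0=(1,0,3)
Op 7: inc R1 by 2 -> R1=(0,8,0) value=8
Op 8: merge R0<->R2 -> R0=(1,0,3) R2=(1,0,3)
Op 9: inc R2 by 1 -> R2=(1,0,4) value=5
Op 10: merge R0<->R1 -> R0=(1,8,3) R1=(1,8,3)
Op 11: merge R0<->R2 -> R0=(1,8,4) R2=(1,8,4)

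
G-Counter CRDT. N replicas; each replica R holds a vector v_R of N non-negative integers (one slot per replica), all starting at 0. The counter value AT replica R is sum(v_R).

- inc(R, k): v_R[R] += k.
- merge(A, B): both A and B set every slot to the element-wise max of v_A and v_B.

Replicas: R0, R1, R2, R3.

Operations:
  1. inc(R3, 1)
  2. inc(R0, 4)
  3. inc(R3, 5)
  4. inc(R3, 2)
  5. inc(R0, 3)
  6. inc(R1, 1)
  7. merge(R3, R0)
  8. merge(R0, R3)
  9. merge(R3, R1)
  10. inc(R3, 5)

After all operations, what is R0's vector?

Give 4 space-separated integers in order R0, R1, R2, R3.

Answer: 7 0 0 8

Derivation:
Op 1: inc R3 by 1 -> R3=(0,0,0,1) value=1
Op 2: inc R0 by 4 -> R0=(4,0,0,0) value=4
Op 3: inc R3 by 5 -> R3=(0,0,0,6) value=6
Op 4: inc R3 by 2 -> R3=(0,0,0,8) value=8
Op 5: inc R0 by 3 -> R0=(7,0,0,0) value=7
Op 6: inc R1 by 1 -> R1=(0,1,0,0) value=1
Op 7: merge R3<->R0 -> R3=(7,0,0,8) R0=(7,0,0,8)
Op 8: merge R0<->R3 -> R0=(7,0,0,8) R3=(7,0,0,8)
Op 9: merge R3<->R1 -> R3=(7,1,0,8) R1=(7,1,0,8)
Op 10: inc R3 by 5 -> R3=(7,1,0,13) value=21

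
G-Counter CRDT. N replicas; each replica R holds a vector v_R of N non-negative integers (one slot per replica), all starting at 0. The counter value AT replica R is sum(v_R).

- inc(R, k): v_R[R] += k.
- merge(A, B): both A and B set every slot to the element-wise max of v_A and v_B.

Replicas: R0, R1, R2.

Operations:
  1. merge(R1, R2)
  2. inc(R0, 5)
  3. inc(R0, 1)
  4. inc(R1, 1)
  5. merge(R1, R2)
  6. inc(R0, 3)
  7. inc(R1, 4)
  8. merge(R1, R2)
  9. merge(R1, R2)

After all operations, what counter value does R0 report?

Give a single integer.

Answer: 9

Derivation:
Op 1: merge R1<->R2 -> R1=(0,0,0) R2=(0,0,0)
Op 2: inc R0 by 5 -> R0=(5,0,0) value=5
Op 3: inc R0 by 1 -> R0=(6,0,0) value=6
Op 4: inc R1 by 1 -> R1=(0,1,0) value=1
Op 5: merge R1<->R2 -> R1=(0,1,0) R2=(0,1,0)
Op 6: inc R0 by 3 -> R0=(9,0,0) value=9
Op 7: inc R1 by 4 -> R1=(0,5,0) value=5
Op 8: merge R1<->R2 -> R1=(0,5,0) R2=(0,5,0)
Op 9: merge R1<->R2 -> R1=(0,5,0) R2=(0,5,0)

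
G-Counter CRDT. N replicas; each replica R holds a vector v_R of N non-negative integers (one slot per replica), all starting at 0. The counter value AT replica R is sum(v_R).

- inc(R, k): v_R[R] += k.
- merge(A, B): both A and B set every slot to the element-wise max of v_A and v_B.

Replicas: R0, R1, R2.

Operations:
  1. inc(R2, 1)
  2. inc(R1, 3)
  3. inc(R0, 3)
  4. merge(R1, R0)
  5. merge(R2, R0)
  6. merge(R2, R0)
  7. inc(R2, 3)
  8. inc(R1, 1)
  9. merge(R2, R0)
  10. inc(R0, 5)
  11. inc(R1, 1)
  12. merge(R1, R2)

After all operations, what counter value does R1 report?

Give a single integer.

Answer: 12

Derivation:
Op 1: inc R2 by 1 -> R2=(0,0,1) value=1
Op 2: inc R1 by 3 -> R1=(0,3,0) value=3
Op 3: inc R0 by 3 -> R0=(3,0,0) value=3
Op 4: merge R1<->R0 -> R1=(3,3,0) R0=(3,3,0)
Op 5: merge R2<->R0 -> R2=(3,3,1) R0=(3,3,1)
Op 6: merge R2<->R0 -> R2=(3,3,1) R0=(3,3,1)
Op 7: inc R2 by 3 -> R2=(3,3,4) value=10
Op 8: inc R1 by 1 -> R1=(3,4,0) value=7
Op 9: merge R2<->R0 -> R2=(3,3,4) R0=(3,3,4)
Op 10: inc R0 by 5 -> R0=(8,3,4) value=15
Op 11: inc R1 by 1 -> R1=(3,5,0) value=8
Op 12: merge R1<->R2 -> R1=(3,5,4) R2=(3,5,4)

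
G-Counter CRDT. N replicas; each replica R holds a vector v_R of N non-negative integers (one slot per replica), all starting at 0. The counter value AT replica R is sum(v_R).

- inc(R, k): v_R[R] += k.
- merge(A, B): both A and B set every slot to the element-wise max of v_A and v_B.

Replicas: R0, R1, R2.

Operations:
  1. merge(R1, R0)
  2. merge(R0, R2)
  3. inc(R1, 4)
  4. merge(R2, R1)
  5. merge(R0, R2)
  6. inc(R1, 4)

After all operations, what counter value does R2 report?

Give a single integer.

Op 1: merge R1<->R0 -> R1=(0,0,0) R0=(0,0,0)
Op 2: merge R0<->R2 -> R0=(0,0,0) R2=(0,0,0)
Op 3: inc R1 by 4 -> R1=(0,4,0) value=4
Op 4: merge R2<->R1 -> R2=(0,4,0) R1=(0,4,0)
Op 5: merge R0<->R2 -> R0=(0,4,0) R2=(0,4,0)
Op 6: inc R1 by 4 -> R1=(0,8,0) value=8

Answer: 4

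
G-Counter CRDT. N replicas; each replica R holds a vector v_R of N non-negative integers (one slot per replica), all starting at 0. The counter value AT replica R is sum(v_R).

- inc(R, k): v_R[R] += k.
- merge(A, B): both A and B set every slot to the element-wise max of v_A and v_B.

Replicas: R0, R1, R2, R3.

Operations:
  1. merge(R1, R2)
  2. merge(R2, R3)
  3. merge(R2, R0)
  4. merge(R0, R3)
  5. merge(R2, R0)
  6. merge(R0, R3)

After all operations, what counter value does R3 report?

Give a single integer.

Op 1: merge R1<->R2 -> R1=(0,0,0,0) R2=(0,0,0,0)
Op 2: merge R2<->R3 -> R2=(0,0,0,0) R3=(0,0,0,0)
Op 3: merge R2<->R0 -> R2=(0,0,0,0) R0=(0,0,0,0)
Op 4: merge R0<->R3 -> R0=(0,0,0,0) R3=(0,0,0,0)
Op 5: merge R2<->R0 -> R2=(0,0,0,0) R0=(0,0,0,0)
Op 6: merge R0<->R3 -> R0=(0,0,0,0) R3=(0,0,0,0)

Answer: 0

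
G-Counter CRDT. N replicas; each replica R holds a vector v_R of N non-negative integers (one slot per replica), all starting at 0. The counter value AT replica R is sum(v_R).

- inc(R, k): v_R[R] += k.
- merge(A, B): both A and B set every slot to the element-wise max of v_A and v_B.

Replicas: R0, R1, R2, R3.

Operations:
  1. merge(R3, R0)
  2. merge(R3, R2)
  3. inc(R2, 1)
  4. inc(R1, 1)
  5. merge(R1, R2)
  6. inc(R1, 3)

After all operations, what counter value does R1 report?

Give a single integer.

Op 1: merge R3<->R0 -> R3=(0,0,0,0) R0=(0,0,0,0)
Op 2: merge R3<->R2 -> R3=(0,0,0,0) R2=(0,0,0,0)
Op 3: inc R2 by 1 -> R2=(0,0,1,0) value=1
Op 4: inc R1 by 1 -> R1=(0,1,0,0) value=1
Op 5: merge R1<->R2 -> R1=(0,1,1,0) R2=(0,1,1,0)
Op 6: inc R1 by 3 -> R1=(0,4,1,0) value=5

Answer: 5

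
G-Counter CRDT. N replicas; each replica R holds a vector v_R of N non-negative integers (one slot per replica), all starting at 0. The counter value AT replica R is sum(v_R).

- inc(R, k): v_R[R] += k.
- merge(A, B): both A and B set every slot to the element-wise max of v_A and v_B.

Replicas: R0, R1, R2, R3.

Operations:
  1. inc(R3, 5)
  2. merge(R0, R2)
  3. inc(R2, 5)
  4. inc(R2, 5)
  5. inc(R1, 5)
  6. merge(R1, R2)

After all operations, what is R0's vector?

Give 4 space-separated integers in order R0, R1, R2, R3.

Answer: 0 0 0 0

Derivation:
Op 1: inc R3 by 5 -> R3=(0,0,0,5) value=5
Op 2: merge R0<->R2 -> R0=(0,0,0,0) R2=(0,0,0,0)
Op 3: inc R2 by 5 -> R2=(0,0,5,0) value=5
Op 4: inc R2 by 5 -> R2=(0,0,10,0) value=10
Op 5: inc R1 by 5 -> R1=(0,5,0,0) value=5
Op 6: merge R1<->R2 -> R1=(0,5,10,0) R2=(0,5,10,0)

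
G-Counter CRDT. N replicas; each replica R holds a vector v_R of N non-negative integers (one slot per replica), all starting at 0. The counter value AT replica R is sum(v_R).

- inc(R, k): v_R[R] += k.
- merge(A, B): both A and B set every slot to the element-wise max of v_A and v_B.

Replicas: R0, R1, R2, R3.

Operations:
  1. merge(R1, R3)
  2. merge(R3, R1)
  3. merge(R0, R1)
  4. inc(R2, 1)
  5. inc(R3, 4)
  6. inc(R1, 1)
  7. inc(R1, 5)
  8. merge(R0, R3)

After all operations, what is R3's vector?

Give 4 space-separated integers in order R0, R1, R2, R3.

Answer: 0 0 0 4

Derivation:
Op 1: merge R1<->R3 -> R1=(0,0,0,0) R3=(0,0,0,0)
Op 2: merge R3<->R1 -> R3=(0,0,0,0) R1=(0,0,0,0)
Op 3: merge R0<->R1 -> R0=(0,0,0,0) R1=(0,0,0,0)
Op 4: inc R2 by 1 -> R2=(0,0,1,0) value=1
Op 5: inc R3 by 4 -> R3=(0,0,0,4) value=4
Op 6: inc R1 by 1 -> R1=(0,1,0,0) value=1
Op 7: inc R1 by 5 -> R1=(0,6,0,0) value=6
Op 8: merge R0<->R3 -> R0=(0,0,0,4) R3=(0,0,0,4)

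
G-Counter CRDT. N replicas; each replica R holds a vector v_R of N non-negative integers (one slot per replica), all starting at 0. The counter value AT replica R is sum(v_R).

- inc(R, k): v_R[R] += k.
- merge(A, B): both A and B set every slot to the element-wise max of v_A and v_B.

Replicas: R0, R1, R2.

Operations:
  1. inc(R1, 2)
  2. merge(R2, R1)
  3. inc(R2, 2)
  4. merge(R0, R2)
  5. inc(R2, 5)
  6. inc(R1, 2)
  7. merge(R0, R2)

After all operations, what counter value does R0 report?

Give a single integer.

Op 1: inc R1 by 2 -> R1=(0,2,0) value=2
Op 2: merge R2<->R1 -> R2=(0,2,0) R1=(0,2,0)
Op 3: inc R2 by 2 -> R2=(0,2,2) value=4
Op 4: merge R0<->R2 -> R0=(0,2,2) R2=(0,2,2)
Op 5: inc R2 by 5 -> R2=(0,2,7) value=9
Op 6: inc R1 by 2 -> R1=(0,4,0) value=4
Op 7: merge R0<->R2 -> R0=(0,2,7) R2=(0,2,7)

Answer: 9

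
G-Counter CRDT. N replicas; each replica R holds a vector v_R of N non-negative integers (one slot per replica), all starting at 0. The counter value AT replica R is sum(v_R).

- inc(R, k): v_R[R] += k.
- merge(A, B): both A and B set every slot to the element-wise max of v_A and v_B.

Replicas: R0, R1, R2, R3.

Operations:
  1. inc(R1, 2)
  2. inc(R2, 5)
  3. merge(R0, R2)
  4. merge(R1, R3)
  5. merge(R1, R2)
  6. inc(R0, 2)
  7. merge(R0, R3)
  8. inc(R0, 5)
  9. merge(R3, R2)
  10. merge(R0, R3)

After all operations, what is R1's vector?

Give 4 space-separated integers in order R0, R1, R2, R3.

Answer: 0 2 5 0

Derivation:
Op 1: inc R1 by 2 -> R1=(0,2,0,0) value=2
Op 2: inc R2 by 5 -> R2=(0,0,5,0) value=5
Op 3: merge R0<->R2 -> R0=(0,0,5,0) R2=(0,0,5,0)
Op 4: merge R1<->R3 -> R1=(0,2,0,0) R3=(0,2,0,0)
Op 5: merge R1<->R2 -> R1=(0,2,5,0) R2=(0,2,5,0)
Op 6: inc R0 by 2 -> R0=(2,0,5,0) value=7
Op 7: merge R0<->R3 -> R0=(2,2,5,0) R3=(2,2,5,0)
Op 8: inc R0 by 5 -> R0=(7,2,5,0) value=14
Op 9: merge R3<->R2 -> R3=(2,2,5,0) R2=(2,2,5,0)
Op 10: merge R0<->R3 -> R0=(7,2,5,0) R3=(7,2,5,0)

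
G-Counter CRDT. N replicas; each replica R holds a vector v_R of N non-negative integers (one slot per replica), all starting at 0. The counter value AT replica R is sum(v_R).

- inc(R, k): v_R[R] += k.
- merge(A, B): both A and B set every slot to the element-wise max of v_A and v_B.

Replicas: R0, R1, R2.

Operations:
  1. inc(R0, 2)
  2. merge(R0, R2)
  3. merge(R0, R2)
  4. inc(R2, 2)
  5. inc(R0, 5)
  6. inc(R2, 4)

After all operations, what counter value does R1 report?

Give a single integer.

Op 1: inc R0 by 2 -> R0=(2,0,0) value=2
Op 2: merge R0<->R2 -> R0=(2,0,0) R2=(2,0,0)
Op 3: merge R0<->R2 -> R0=(2,0,0) R2=(2,0,0)
Op 4: inc R2 by 2 -> R2=(2,0,2) value=4
Op 5: inc R0 by 5 -> R0=(7,0,0) value=7
Op 6: inc R2 by 4 -> R2=(2,0,6) value=8

Answer: 0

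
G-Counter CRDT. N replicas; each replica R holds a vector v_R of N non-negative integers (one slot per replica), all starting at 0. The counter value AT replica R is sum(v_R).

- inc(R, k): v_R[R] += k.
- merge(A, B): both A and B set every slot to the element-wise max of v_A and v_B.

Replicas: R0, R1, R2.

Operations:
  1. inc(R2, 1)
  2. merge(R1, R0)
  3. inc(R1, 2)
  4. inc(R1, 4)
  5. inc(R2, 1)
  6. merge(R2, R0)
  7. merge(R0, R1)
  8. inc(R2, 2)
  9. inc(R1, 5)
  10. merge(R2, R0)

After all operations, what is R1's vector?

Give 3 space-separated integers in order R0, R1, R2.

Answer: 0 11 2

Derivation:
Op 1: inc R2 by 1 -> R2=(0,0,1) value=1
Op 2: merge R1<->R0 -> R1=(0,0,0) R0=(0,0,0)
Op 3: inc R1 by 2 -> R1=(0,2,0) value=2
Op 4: inc R1 by 4 -> R1=(0,6,0) value=6
Op 5: inc R2 by 1 -> R2=(0,0,2) value=2
Op 6: merge R2<->R0 -> R2=(0,0,2) R0=(0,0,2)
Op 7: merge R0<->R1 -> R0=(0,6,2) R1=(0,6,2)
Op 8: inc R2 by 2 -> R2=(0,0,4) value=4
Op 9: inc R1 by 5 -> R1=(0,11,2) value=13
Op 10: merge R2<->R0 -> R2=(0,6,4) R0=(0,6,4)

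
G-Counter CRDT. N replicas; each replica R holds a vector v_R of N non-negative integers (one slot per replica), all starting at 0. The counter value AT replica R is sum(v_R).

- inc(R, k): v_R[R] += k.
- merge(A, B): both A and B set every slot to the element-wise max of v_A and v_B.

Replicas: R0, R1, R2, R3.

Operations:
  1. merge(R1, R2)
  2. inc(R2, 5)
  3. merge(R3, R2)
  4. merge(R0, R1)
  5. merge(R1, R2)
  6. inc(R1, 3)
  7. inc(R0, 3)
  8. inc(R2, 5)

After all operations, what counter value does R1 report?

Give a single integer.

Op 1: merge R1<->R2 -> R1=(0,0,0,0) R2=(0,0,0,0)
Op 2: inc R2 by 5 -> R2=(0,0,5,0) value=5
Op 3: merge R3<->R2 -> R3=(0,0,5,0) R2=(0,0,5,0)
Op 4: merge R0<->R1 -> R0=(0,0,0,0) R1=(0,0,0,0)
Op 5: merge R1<->R2 -> R1=(0,0,5,0) R2=(0,0,5,0)
Op 6: inc R1 by 3 -> R1=(0,3,5,0) value=8
Op 7: inc R0 by 3 -> R0=(3,0,0,0) value=3
Op 8: inc R2 by 5 -> R2=(0,0,10,0) value=10

Answer: 8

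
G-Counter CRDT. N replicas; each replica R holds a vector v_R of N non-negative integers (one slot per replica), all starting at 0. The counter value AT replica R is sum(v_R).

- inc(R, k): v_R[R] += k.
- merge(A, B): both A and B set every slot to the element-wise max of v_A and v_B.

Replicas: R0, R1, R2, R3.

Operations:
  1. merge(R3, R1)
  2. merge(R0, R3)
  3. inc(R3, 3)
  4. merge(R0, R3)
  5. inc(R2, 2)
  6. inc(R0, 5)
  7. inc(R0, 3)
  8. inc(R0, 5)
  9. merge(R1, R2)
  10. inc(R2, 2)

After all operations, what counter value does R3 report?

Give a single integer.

Op 1: merge R3<->R1 -> R3=(0,0,0,0) R1=(0,0,0,0)
Op 2: merge R0<->R3 -> R0=(0,0,0,0) R3=(0,0,0,0)
Op 3: inc R3 by 3 -> R3=(0,0,0,3) value=3
Op 4: merge R0<->R3 -> R0=(0,0,0,3) R3=(0,0,0,3)
Op 5: inc R2 by 2 -> R2=(0,0,2,0) value=2
Op 6: inc R0 by 5 -> R0=(5,0,0,3) value=8
Op 7: inc R0 by 3 -> R0=(8,0,0,3) value=11
Op 8: inc R0 by 5 -> R0=(13,0,0,3) value=16
Op 9: merge R1<->R2 -> R1=(0,0,2,0) R2=(0,0,2,0)
Op 10: inc R2 by 2 -> R2=(0,0,4,0) value=4

Answer: 3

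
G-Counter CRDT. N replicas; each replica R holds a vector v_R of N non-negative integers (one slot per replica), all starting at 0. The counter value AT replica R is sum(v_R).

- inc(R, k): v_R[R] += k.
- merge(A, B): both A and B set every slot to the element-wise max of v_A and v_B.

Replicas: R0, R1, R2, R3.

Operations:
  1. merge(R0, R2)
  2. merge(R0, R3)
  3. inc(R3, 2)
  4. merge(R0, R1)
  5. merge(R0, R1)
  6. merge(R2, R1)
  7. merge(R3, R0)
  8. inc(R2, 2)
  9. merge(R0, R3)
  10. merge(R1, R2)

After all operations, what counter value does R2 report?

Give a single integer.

Answer: 2

Derivation:
Op 1: merge R0<->R2 -> R0=(0,0,0,0) R2=(0,0,0,0)
Op 2: merge R0<->R3 -> R0=(0,0,0,0) R3=(0,0,0,0)
Op 3: inc R3 by 2 -> R3=(0,0,0,2) value=2
Op 4: merge R0<->R1 -> R0=(0,0,0,0) R1=(0,0,0,0)
Op 5: merge R0<->R1 -> R0=(0,0,0,0) R1=(0,0,0,0)
Op 6: merge R2<->R1 -> R2=(0,0,0,0) R1=(0,0,0,0)
Op 7: merge R3<->R0 -> R3=(0,0,0,2) R0=(0,0,0,2)
Op 8: inc R2 by 2 -> R2=(0,0,2,0) value=2
Op 9: merge R0<->R3 -> R0=(0,0,0,2) R3=(0,0,0,2)
Op 10: merge R1<->R2 -> R1=(0,0,2,0) R2=(0,0,2,0)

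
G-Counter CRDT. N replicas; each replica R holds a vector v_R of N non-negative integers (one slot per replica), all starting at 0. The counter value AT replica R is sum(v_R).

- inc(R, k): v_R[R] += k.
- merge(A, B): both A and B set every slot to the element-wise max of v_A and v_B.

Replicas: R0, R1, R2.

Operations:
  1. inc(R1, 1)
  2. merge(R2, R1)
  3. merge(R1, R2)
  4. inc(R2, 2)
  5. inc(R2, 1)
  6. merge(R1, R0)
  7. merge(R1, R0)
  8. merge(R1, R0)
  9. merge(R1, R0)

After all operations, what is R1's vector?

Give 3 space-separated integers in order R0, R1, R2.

Answer: 0 1 0

Derivation:
Op 1: inc R1 by 1 -> R1=(0,1,0) value=1
Op 2: merge R2<->R1 -> R2=(0,1,0) R1=(0,1,0)
Op 3: merge R1<->R2 -> R1=(0,1,0) R2=(0,1,0)
Op 4: inc R2 by 2 -> R2=(0,1,2) value=3
Op 5: inc R2 by 1 -> R2=(0,1,3) value=4
Op 6: merge R1<->R0 -> R1=(0,1,0) R0=(0,1,0)
Op 7: merge R1<->R0 -> R1=(0,1,0) R0=(0,1,0)
Op 8: merge R1<->R0 -> R1=(0,1,0) R0=(0,1,0)
Op 9: merge R1<->R0 -> R1=(0,1,0) R0=(0,1,0)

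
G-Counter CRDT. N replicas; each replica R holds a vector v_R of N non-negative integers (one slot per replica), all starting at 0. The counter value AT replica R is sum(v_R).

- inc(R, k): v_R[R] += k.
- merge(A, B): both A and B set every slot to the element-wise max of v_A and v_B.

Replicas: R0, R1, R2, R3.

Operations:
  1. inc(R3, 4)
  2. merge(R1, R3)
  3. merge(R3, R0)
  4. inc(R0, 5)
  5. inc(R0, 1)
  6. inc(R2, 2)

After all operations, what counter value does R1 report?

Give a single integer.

Answer: 4

Derivation:
Op 1: inc R3 by 4 -> R3=(0,0,0,4) value=4
Op 2: merge R1<->R3 -> R1=(0,0,0,4) R3=(0,0,0,4)
Op 3: merge R3<->R0 -> R3=(0,0,0,4) R0=(0,0,0,4)
Op 4: inc R0 by 5 -> R0=(5,0,0,4) value=9
Op 5: inc R0 by 1 -> R0=(6,0,0,4) value=10
Op 6: inc R2 by 2 -> R2=(0,0,2,0) value=2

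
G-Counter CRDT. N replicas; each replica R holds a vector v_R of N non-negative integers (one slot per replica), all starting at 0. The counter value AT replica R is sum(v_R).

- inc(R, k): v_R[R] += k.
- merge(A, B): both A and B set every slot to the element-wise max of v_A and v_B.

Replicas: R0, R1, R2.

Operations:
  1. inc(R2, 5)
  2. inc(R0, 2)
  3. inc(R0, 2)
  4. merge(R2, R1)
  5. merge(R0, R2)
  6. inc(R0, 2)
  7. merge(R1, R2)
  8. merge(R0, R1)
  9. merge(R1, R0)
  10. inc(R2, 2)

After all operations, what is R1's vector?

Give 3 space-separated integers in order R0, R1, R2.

Op 1: inc R2 by 5 -> R2=(0,0,5) value=5
Op 2: inc R0 by 2 -> R0=(2,0,0) value=2
Op 3: inc R0 by 2 -> R0=(4,0,0) value=4
Op 4: merge R2<->R1 -> R2=(0,0,5) R1=(0,0,5)
Op 5: merge R0<->R2 -> R0=(4,0,5) R2=(4,0,5)
Op 6: inc R0 by 2 -> R0=(6,0,5) value=11
Op 7: merge R1<->R2 -> R1=(4,0,5) R2=(4,0,5)
Op 8: merge R0<->R1 -> R0=(6,0,5) R1=(6,0,5)
Op 9: merge R1<->R0 -> R1=(6,0,5) R0=(6,0,5)
Op 10: inc R2 by 2 -> R2=(4,0,7) value=11

Answer: 6 0 5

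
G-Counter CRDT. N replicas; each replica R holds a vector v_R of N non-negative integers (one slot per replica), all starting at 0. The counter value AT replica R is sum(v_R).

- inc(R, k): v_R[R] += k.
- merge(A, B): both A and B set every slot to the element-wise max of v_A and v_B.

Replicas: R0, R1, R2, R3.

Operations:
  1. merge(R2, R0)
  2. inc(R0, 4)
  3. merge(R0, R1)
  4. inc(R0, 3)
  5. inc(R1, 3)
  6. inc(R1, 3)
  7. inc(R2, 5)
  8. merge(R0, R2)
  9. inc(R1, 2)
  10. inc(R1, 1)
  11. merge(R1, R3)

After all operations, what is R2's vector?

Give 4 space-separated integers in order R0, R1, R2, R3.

Answer: 7 0 5 0

Derivation:
Op 1: merge R2<->R0 -> R2=(0,0,0,0) R0=(0,0,0,0)
Op 2: inc R0 by 4 -> R0=(4,0,0,0) value=4
Op 3: merge R0<->R1 -> R0=(4,0,0,0) R1=(4,0,0,0)
Op 4: inc R0 by 3 -> R0=(7,0,0,0) value=7
Op 5: inc R1 by 3 -> R1=(4,3,0,0) value=7
Op 6: inc R1 by 3 -> R1=(4,6,0,0) value=10
Op 7: inc R2 by 5 -> R2=(0,0,5,0) value=5
Op 8: merge R0<->R2 -> R0=(7,0,5,0) R2=(7,0,5,0)
Op 9: inc R1 by 2 -> R1=(4,8,0,0) value=12
Op 10: inc R1 by 1 -> R1=(4,9,0,0) value=13
Op 11: merge R1<->R3 -> R1=(4,9,0,0) R3=(4,9,0,0)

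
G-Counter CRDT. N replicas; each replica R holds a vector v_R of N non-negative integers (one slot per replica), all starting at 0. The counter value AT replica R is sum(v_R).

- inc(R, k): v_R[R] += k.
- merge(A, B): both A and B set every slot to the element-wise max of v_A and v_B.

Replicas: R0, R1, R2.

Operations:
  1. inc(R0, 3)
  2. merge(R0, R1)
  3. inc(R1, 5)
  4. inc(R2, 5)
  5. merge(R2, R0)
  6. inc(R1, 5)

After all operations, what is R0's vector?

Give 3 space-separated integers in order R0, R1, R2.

Op 1: inc R0 by 3 -> R0=(3,0,0) value=3
Op 2: merge R0<->R1 -> R0=(3,0,0) R1=(3,0,0)
Op 3: inc R1 by 5 -> R1=(3,5,0) value=8
Op 4: inc R2 by 5 -> R2=(0,0,5) value=5
Op 5: merge R2<->R0 -> R2=(3,0,5) R0=(3,0,5)
Op 6: inc R1 by 5 -> R1=(3,10,0) value=13

Answer: 3 0 5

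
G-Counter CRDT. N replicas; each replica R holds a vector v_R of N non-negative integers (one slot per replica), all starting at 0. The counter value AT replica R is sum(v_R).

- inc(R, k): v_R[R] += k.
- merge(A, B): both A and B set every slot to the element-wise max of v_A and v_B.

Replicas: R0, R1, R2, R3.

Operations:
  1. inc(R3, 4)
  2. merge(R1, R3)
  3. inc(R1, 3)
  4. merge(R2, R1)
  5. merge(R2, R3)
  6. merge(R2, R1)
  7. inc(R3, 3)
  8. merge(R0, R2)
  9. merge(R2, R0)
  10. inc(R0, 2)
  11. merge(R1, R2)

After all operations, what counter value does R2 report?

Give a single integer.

Op 1: inc R3 by 4 -> R3=(0,0,0,4) value=4
Op 2: merge R1<->R3 -> R1=(0,0,0,4) R3=(0,0,0,4)
Op 3: inc R1 by 3 -> R1=(0,3,0,4) value=7
Op 4: merge R2<->R1 -> R2=(0,3,0,4) R1=(0,3,0,4)
Op 5: merge R2<->R3 -> R2=(0,3,0,4) R3=(0,3,0,4)
Op 6: merge R2<->R1 -> R2=(0,3,0,4) R1=(0,3,0,4)
Op 7: inc R3 by 3 -> R3=(0,3,0,7) value=10
Op 8: merge R0<->R2 -> R0=(0,3,0,4) R2=(0,3,0,4)
Op 9: merge R2<->R0 -> R2=(0,3,0,4) R0=(0,3,0,4)
Op 10: inc R0 by 2 -> R0=(2,3,0,4) value=9
Op 11: merge R1<->R2 -> R1=(0,3,0,4) R2=(0,3,0,4)

Answer: 7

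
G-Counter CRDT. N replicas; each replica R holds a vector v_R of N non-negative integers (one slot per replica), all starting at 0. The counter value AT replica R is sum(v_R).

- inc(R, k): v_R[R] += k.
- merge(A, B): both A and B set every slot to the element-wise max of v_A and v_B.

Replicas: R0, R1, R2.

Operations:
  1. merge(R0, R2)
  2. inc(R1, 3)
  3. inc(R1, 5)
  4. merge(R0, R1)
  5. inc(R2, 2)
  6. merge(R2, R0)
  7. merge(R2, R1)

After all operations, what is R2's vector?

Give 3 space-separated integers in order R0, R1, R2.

Op 1: merge R0<->R2 -> R0=(0,0,0) R2=(0,0,0)
Op 2: inc R1 by 3 -> R1=(0,3,0) value=3
Op 3: inc R1 by 5 -> R1=(0,8,0) value=8
Op 4: merge R0<->R1 -> R0=(0,8,0) R1=(0,8,0)
Op 5: inc R2 by 2 -> R2=(0,0,2) value=2
Op 6: merge R2<->R0 -> R2=(0,8,2) R0=(0,8,2)
Op 7: merge R2<->R1 -> R2=(0,8,2) R1=(0,8,2)

Answer: 0 8 2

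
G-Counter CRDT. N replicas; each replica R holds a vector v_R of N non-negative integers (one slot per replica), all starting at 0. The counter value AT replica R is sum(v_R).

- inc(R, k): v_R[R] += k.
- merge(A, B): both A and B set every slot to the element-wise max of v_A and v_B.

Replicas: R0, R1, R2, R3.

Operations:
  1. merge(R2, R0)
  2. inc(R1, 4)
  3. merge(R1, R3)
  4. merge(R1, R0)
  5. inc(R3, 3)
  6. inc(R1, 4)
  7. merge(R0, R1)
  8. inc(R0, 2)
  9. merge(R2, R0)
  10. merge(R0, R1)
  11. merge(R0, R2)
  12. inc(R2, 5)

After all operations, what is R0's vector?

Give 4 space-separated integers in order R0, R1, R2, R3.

Answer: 2 8 0 0

Derivation:
Op 1: merge R2<->R0 -> R2=(0,0,0,0) R0=(0,0,0,0)
Op 2: inc R1 by 4 -> R1=(0,4,0,0) value=4
Op 3: merge R1<->R3 -> R1=(0,4,0,0) R3=(0,4,0,0)
Op 4: merge R1<->R0 -> R1=(0,4,0,0) R0=(0,4,0,0)
Op 5: inc R3 by 3 -> R3=(0,4,0,3) value=7
Op 6: inc R1 by 4 -> R1=(0,8,0,0) value=8
Op 7: merge R0<->R1 -> R0=(0,8,0,0) R1=(0,8,0,0)
Op 8: inc R0 by 2 -> R0=(2,8,0,0) value=10
Op 9: merge R2<->R0 -> R2=(2,8,0,0) R0=(2,8,0,0)
Op 10: merge R0<->R1 -> R0=(2,8,0,0) R1=(2,8,0,0)
Op 11: merge R0<->R2 -> R0=(2,8,0,0) R2=(2,8,0,0)
Op 12: inc R2 by 5 -> R2=(2,8,5,0) value=15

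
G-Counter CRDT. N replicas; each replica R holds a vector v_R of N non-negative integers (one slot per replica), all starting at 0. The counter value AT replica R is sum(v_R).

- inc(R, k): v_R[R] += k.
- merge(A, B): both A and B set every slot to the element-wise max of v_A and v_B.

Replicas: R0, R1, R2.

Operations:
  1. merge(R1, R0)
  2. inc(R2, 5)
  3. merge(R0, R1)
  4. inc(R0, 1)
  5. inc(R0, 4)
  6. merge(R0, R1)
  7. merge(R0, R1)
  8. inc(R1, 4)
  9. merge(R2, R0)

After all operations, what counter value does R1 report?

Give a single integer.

Answer: 9

Derivation:
Op 1: merge R1<->R0 -> R1=(0,0,0) R0=(0,0,0)
Op 2: inc R2 by 5 -> R2=(0,0,5) value=5
Op 3: merge R0<->R1 -> R0=(0,0,0) R1=(0,0,0)
Op 4: inc R0 by 1 -> R0=(1,0,0) value=1
Op 5: inc R0 by 4 -> R0=(5,0,0) value=5
Op 6: merge R0<->R1 -> R0=(5,0,0) R1=(5,0,0)
Op 7: merge R0<->R1 -> R0=(5,0,0) R1=(5,0,0)
Op 8: inc R1 by 4 -> R1=(5,4,0) value=9
Op 9: merge R2<->R0 -> R2=(5,0,5) R0=(5,0,5)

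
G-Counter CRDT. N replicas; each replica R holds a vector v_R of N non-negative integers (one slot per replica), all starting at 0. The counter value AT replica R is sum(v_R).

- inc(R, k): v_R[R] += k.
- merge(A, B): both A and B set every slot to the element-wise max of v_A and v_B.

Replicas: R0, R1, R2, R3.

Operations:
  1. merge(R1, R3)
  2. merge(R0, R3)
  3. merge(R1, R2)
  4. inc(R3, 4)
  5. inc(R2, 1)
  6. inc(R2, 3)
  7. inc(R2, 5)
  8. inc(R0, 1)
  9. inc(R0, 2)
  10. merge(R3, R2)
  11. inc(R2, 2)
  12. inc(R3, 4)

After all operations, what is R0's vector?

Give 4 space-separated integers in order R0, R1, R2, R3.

Op 1: merge R1<->R3 -> R1=(0,0,0,0) R3=(0,0,0,0)
Op 2: merge R0<->R3 -> R0=(0,0,0,0) R3=(0,0,0,0)
Op 3: merge R1<->R2 -> R1=(0,0,0,0) R2=(0,0,0,0)
Op 4: inc R3 by 4 -> R3=(0,0,0,4) value=4
Op 5: inc R2 by 1 -> R2=(0,0,1,0) value=1
Op 6: inc R2 by 3 -> R2=(0,0,4,0) value=4
Op 7: inc R2 by 5 -> R2=(0,0,9,0) value=9
Op 8: inc R0 by 1 -> R0=(1,0,0,0) value=1
Op 9: inc R0 by 2 -> R0=(3,0,0,0) value=3
Op 10: merge R3<->R2 -> R3=(0,0,9,4) R2=(0,0,9,4)
Op 11: inc R2 by 2 -> R2=(0,0,11,4) value=15
Op 12: inc R3 by 4 -> R3=(0,0,9,8) value=17

Answer: 3 0 0 0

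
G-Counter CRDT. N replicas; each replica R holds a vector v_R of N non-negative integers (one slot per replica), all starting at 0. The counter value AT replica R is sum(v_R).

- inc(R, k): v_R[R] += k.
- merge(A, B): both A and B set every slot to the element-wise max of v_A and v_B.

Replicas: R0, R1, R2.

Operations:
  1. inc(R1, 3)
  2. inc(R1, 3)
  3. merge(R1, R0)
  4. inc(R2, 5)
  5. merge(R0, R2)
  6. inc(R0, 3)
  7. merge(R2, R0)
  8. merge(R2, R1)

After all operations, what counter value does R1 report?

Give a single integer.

Answer: 14

Derivation:
Op 1: inc R1 by 3 -> R1=(0,3,0) value=3
Op 2: inc R1 by 3 -> R1=(0,6,0) value=6
Op 3: merge R1<->R0 -> R1=(0,6,0) R0=(0,6,0)
Op 4: inc R2 by 5 -> R2=(0,0,5) value=5
Op 5: merge R0<->R2 -> R0=(0,6,5) R2=(0,6,5)
Op 6: inc R0 by 3 -> R0=(3,6,5) value=14
Op 7: merge R2<->R0 -> R2=(3,6,5) R0=(3,6,5)
Op 8: merge R2<->R1 -> R2=(3,6,5) R1=(3,6,5)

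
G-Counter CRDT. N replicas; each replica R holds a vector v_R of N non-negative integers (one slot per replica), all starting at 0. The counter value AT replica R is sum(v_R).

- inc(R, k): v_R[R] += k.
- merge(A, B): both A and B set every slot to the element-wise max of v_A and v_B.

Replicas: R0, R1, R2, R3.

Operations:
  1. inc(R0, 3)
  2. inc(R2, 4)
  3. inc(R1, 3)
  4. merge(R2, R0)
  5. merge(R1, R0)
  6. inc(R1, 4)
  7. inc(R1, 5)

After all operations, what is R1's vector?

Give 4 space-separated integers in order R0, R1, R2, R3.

Answer: 3 12 4 0

Derivation:
Op 1: inc R0 by 3 -> R0=(3,0,0,0) value=3
Op 2: inc R2 by 4 -> R2=(0,0,4,0) value=4
Op 3: inc R1 by 3 -> R1=(0,3,0,0) value=3
Op 4: merge R2<->R0 -> R2=(3,0,4,0) R0=(3,0,4,0)
Op 5: merge R1<->R0 -> R1=(3,3,4,0) R0=(3,3,4,0)
Op 6: inc R1 by 4 -> R1=(3,7,4,0) value=14
Op 7: inc R1 by 5 -> R1=(3,12,4,0) value=19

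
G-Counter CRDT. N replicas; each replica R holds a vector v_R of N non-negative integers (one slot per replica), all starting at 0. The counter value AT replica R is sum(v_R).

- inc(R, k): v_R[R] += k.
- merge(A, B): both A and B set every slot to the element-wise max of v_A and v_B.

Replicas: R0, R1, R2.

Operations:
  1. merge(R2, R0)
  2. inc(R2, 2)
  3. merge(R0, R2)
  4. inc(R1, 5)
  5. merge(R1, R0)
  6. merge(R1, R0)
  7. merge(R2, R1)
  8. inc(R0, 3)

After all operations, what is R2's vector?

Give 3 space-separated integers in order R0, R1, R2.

Answer: 0 5 2

Derivation:
Op 1: merge R2<->R0 -> R2=(0,0,0) R0=(0,0,0)
Op 2: inc R2 by 2 -> R2=(0,0,2) value=2
Op 3: merge R0<->R2 -> R0=(0,0,2) R2=(0,0,2)
Op 4: inc R1 by 5 -> R1=(0,5,0) value=5
Op 5: merge R1<->R0 -> R1=(0,5,2) R0=(0,5,2)
Op 6: merge R1<->R0 -> R1=(0,5,2) R0=(0,5,2)
Op 7: merge R2<->R1 -> R2=(0,5,2) R1=(0,5,2)
Op 8: inc R0 by 3 -> R0=(3,5,2) value=10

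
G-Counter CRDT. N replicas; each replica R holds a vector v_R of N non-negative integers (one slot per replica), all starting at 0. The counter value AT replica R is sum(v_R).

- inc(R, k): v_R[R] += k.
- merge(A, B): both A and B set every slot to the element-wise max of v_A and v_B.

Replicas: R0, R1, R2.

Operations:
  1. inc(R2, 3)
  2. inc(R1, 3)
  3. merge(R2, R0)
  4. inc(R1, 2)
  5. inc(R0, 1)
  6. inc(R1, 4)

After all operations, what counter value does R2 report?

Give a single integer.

Op 1: inc R2 by 3 -> R2=(0,0,3) value=3
Op 2: inc R1 by 3 -> R1=(0,3,0) value=3
Op 3: merge R2<->R0 -> R2=(0,0,3) R0=(0,0,3)
Op 4: inc R1 by 2 -> R1=(0,5,0) value=5
Op 5: inc R0 by 1 -> R0=(1,0,3) value=4
Op 6: inc R1 by 4 -> R1=(0,9,0) value=9

Answer: 3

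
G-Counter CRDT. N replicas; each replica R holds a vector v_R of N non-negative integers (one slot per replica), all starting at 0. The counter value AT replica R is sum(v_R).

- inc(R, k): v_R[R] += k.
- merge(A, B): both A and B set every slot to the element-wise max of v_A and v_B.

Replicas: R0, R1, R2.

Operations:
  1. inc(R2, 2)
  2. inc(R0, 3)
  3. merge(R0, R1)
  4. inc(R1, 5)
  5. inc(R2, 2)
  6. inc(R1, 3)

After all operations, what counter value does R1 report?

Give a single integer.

Op 1: inc R2 by 2 -> R2=(0,0,2) value=2
Op 2: inc R0 by 3 -> R0=(3,0,0) value=3
Op 3: merge R0<->R1 -> R0=(3,0,0) R1=(3,0,0)
Op 4: inc R1 by 5 -> R1=(3,5,0) value=8
Op 5: inc R2 by 2 -> R2=(0,0,4) value=4
Op 6: inc R1 by 3 -> R1=(3,8,0) value=11

Answer: 11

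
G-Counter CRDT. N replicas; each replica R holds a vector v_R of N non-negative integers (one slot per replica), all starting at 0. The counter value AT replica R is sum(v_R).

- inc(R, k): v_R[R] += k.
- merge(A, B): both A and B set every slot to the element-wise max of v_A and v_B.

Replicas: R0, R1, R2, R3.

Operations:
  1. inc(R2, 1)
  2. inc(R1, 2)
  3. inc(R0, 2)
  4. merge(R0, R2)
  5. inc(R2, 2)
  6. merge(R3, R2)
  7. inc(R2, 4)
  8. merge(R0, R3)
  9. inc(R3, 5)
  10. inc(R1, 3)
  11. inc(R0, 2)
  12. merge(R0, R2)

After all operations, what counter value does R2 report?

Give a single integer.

Answer: 11

Derivation:
Op 1: inc R2 by 1 -> R2=(0,0,1,0) value=1
Op 2: inc R1 by 2 -> R1=(0,2,0,0) value=2
Op 3: inc R0 by 2 -> R0=(2,0,0,0) value=2
Op 4: merge R0<->R2 -> R0=(2,0,1,0) R2=(2,0,1,0)
Op 5: inc R2 by 2 -> R2=(2,0,3,0) value=5
Op 6: merge R3<->R2 -> R3=(2,0,3,0) R2=(2,0,3,0)
Op 7: inc R2 by 4 -> R2=(2,0,7,0) value=9
Op 8: merge R0<->R3 -> R0=(2,0,3,0) R3=(2,0,3,0)
Op 9: inc R3 by 5 -> R3=(2,0,3,5) value=10
Op 10: inc R1 by 3 -> R1=(0,5,0,0) value=5
Op 11: inc R0 by 2 -> R0=(4,0,3,0) value=7
Op 12: merge R0<->R2 -> R0=(4,0,7,0) R2=(4,0,7,0)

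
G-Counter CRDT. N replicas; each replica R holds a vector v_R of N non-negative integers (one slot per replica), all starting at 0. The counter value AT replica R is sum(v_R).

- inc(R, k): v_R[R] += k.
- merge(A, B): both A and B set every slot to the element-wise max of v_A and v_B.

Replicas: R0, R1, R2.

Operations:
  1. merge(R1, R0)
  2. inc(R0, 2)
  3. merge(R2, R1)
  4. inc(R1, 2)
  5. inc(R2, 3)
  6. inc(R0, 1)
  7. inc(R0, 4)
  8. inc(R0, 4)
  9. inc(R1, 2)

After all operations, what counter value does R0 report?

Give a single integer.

Answer: 11

Derivation:
Op 1: merge R1<->R0 -> R1=(0,0,0) R0=(0,0,0)
Op 2: inc R0 by 2 -> R0=(2,0,0) value=2
Op 3: merge R2<->R1 -> R2=(0,0,0) R1=(0,0,0)
Op 4: inc R1 by 2 -> R1=(0,2,0) value=2
Op 5: inc R2 by 3 -> R2=(0,0,3) value=3
Op 6: inc R0 by 1 -> R0=(3,0,0) value=3
Op 7: inc R0 by 4 -> R0=(7,0,0) value=7
Op 8: inc R0 by 4 -> R0=(11,0,0) value=11
Op 9: inc R1 by 2 -> R1=(0,4,0) value=4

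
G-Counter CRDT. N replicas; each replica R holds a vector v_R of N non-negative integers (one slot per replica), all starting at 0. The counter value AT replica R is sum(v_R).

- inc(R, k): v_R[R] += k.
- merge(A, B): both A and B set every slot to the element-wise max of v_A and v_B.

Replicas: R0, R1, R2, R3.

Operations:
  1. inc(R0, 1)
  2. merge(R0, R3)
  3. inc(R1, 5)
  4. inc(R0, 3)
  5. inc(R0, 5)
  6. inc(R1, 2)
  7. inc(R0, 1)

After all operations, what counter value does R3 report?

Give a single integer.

Op 1: inc R0 by 1 -> R0=(1,0,0,0) value=1
Op 2: merge R0<->R3 -> R0=(1,0,0,0) R3=(1,0,0,0)
Op 3: inc R1 by 5 -> R1=(0,5,0,0) value=5
Op 4: inc R0 by 3 -> R0=(4,0,0,0) value=4
Op 5: inc R0 by 5 -> R0=(9,0,0,0) value=9
Op 6: inc R1 by 2 -> R1=(0,7,0,0) value=7
Op 7: inc R0 by 1 -> R0=(10,0,0,0) value=10

Answer: 1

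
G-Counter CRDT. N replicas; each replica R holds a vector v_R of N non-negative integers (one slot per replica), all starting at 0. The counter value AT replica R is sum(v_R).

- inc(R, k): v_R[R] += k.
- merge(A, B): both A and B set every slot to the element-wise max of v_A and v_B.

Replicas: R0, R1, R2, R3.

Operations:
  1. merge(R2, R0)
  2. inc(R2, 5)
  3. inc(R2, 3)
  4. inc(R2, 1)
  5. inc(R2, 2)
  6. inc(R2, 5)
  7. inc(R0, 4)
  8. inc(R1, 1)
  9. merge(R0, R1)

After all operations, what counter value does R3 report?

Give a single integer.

Answer: 0

Derivation:
Op 1: merge R2<->R0 -> R2=(0,0,0,0) R0=(0,0,0,0)
Op 2: inc R2 by 5 -> R2=(0,0,5,0) value=5
Op 3: inc R2 by 3 -> R2=(0,0,8,0) value=8
Op 4: inc R2 by 1 -> R2=(0,0,9,0) value=9
Op 5: inc R2 by 2 -> R2=(0,0,11,0) value=11
Op 6: inc R2 by 5 -> R2=(0,0,16,0) value=16
Op 7: inc R0 by 4 -> R0=(4,0,0,0) value=4
Op 8: inc R1 by 1 -> R1=(0,1,0,0) value=1
Op 9: merge R0<->R1 -> R0=(4,1,0,0) R1=(4,1,0,0)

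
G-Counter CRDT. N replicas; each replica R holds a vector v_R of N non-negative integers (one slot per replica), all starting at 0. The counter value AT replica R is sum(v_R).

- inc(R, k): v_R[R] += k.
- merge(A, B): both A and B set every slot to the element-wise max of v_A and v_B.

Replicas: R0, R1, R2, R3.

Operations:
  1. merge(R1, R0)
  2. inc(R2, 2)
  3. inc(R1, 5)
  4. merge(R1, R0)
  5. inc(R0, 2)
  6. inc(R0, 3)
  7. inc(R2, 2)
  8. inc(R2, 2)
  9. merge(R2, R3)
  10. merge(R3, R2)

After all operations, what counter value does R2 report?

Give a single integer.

Op 1: merge R1<->R0 -> R1=(0,0,0,0) R0=(0,0,0,0)
Op 2: inc R2 by 2 -> R2=(0,0,2,0) value=2
Op 3: inc R1 by 5 -> R1=(0,5,0,0) value=5
Op 4: merge R1<->R0 -> R1=(0,5,0,0) R0=(0,5,0,0)
Op 5: inc R0 by 2 -> R0=(2,5,0,0) value=7
Op 6: inc R0 by 3 -> R0=(5,5,0,0) value=10
Op 7: inc R2 by 2 -> R2=(0,0,4,0) value=4
Op 8: inc R2 by 2 -> R2=(0,0,6,0) value=6
Op 9: merge R2<->R3 -> R2=(0,0,6,0) R3=(0,0,6,0)
Op 10: merge R3<->R2 -> R3=(0,0,6,0) R2=(0,0,6,0)

Answer: 6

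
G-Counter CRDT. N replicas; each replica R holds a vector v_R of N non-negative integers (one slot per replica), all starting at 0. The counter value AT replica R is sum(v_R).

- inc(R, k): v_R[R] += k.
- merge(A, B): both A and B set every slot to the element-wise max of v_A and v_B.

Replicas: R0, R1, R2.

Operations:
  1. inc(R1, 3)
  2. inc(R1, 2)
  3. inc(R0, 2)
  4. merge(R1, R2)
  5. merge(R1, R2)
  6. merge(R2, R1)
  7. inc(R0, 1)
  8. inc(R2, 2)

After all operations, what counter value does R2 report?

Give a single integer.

Op 1: inc R1 by 3 -> R1=(0,3,0) value=3
Op 2: inc R1 by 2 -> R1=(0,5,0) value=5
Op 3: inc R0 by 2 -> R0=(2,0,0) value=2
Op 4: merge R1<->R2 -> R1=(0,5,0) R2=(0,5,0)
Op 5: merge R1<->R2 -> R1=(0,5,0) R2=(0,5,0)
Op 6: merge R2<->R1 -> R2=(0,5,0) R1=(0,5,0)
Op 7: inc R0 by 1 -> R0=(3,0,0) value=3
Op 8: inc R2 by 2 -> R2=(0,5,2) value=7

Answer: 7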